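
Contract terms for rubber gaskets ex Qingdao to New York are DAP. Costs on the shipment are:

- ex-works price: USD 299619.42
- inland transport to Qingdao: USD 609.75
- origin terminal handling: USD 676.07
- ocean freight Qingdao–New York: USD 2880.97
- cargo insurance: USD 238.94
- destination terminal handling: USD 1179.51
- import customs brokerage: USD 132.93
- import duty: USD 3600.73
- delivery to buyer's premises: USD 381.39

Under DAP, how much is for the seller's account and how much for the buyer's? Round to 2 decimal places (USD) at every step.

Seller: USD 305586.05; buyer: USD 3733.66

DAP: the seller bears all costs to the named destination except import duty and clearance.
Seller's account: goods 299619.42 + inland to port 609.75 + origin terminal 676.07 + freight 2880.97 + insurance 238.94 + destination terminal 1179.51 + delivery 381.39 = 305586.05
Buyer's account: brokerage 132.93 + duty 3600.73 = 3733.66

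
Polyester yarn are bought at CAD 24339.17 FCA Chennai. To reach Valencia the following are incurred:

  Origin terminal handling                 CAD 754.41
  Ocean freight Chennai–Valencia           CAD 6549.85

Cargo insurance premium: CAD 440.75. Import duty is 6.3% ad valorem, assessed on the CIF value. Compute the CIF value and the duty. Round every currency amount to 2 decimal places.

CIF value: CAD 32084.18; import duty: CAD 2021.30

CIF = FCA price + pre-shipment costs + freight + insurance
CIF = 24339.17 + 754.41 + 6549.85 + 440.75 = 32084.18
Import duty = 32084.18 × 6.3% = 2021.30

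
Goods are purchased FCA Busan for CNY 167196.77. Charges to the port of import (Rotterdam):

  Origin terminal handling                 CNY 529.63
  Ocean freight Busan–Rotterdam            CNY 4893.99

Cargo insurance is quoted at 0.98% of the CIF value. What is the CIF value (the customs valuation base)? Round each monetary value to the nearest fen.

Let C be the CIF value. C = FCA price + pre-shipment costs + freight + 0.98% × C
C − 0.98% × C = 167196.77 + 529.63 + 4893.99
0.9902 × C = 172620.39
C = 172620.39 / 0.9902 = 174328.81
Insurance premium = 0.98% × 174328.81 = 1708.42

CIF value: CNY 174328.81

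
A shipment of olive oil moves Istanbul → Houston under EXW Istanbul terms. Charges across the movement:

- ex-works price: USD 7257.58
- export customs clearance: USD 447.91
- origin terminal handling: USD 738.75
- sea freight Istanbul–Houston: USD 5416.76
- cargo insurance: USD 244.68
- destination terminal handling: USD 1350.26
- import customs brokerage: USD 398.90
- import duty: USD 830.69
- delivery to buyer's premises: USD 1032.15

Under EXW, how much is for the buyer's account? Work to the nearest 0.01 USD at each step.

Buyer's account: USD 10460.10

EXW: the seller makes goods available at their premises; the buyer bears all onward costs.
Seller's account: goods 7257.58 = 7257.58
Buyer's account: export clearance 447.91 + origin terminal 738.75 + freight 5416.76 + insurance 244.68 + destination terminal 1350.26 + brokerage 398.90 + duty 830.69 + delivery 1032.15 = 10460.10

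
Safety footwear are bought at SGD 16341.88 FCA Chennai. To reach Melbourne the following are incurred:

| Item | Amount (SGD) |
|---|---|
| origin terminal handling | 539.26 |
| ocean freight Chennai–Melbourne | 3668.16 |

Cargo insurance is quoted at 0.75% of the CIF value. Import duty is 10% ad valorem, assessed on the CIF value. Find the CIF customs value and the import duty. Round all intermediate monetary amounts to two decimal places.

Let C be the CIF value. C = FCA price + pre-shipment costs + freight + 0.75% × C
C − 0.75% × C = 16341.88 + 539.26 + 3668.16
0.9925 × C = 20549.30
C = 20549.30 / 0.9925 = 20704.58
Insurance premium = 0.75% × 20704.58 = 155.28
Import duty = 20704.58 × 10% = 2070.46

CIF value: SGD 20704.58; import duty: SGD 2070.46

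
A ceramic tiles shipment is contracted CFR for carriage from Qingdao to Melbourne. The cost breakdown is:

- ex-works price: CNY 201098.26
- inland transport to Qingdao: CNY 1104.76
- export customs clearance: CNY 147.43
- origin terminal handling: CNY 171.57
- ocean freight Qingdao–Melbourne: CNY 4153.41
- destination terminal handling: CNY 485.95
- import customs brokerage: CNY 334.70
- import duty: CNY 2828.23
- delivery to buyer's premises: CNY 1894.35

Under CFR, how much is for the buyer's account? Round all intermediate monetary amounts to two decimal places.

Buyer's account: CNY 5543.23

CFR: the seller pays costs through ocean freight to the destination port, but not insurance.
Seller's account: goods 201098.26 + inland to port 1104.76 + export clearance 147.43 + origin terminal 171.57 + freight 4153.41 = 206675.43
Buyer's account: destination terminal 485.95 + brokerage 334.70 + duty 2828.23 + delivery 1894.35 = 5543.23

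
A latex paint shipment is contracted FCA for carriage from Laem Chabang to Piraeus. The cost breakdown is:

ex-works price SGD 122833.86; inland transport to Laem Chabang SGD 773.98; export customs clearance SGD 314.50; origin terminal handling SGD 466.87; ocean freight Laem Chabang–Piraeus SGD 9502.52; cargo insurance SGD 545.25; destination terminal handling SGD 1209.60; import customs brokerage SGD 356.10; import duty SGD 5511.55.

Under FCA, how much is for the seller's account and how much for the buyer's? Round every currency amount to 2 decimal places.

Seller: SGD 123922.34; buyer: SGD 17591.89

FCA: the seller delivers export-cleared goods to the carrier; the buyer bears costs from that point.
Seller's account: goods 122833.86 + inland to port 773.98 + export clearance 314.50 = 123922.34
Buyer's account: origin terminal 466.87 + freight 9502.52 + insurance 545.25 + destination terminal 1209.60 + brokerage 356.10 + duty 5511.55 = 17591.89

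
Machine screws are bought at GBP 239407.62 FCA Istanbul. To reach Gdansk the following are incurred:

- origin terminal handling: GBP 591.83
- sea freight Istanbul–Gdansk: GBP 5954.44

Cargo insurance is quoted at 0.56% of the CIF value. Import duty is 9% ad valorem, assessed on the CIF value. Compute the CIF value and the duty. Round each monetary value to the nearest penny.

CIF value: GBP 247338.99; import duty: GBP 22260.51

Let C be the CIF value. C = FCA price + pre-shipment costs + freight + 0.56% × C
C − 0.56% × C = 239407.62 + 591.83 + 5954.44
0.9944 × C = 245953.89
C = 245953.89 / 0.9944 = 247338.99
Insurance premium = 0.56% × 247338.99 = 1385.10
Import duty = 247338.99 × 9% = 22260.51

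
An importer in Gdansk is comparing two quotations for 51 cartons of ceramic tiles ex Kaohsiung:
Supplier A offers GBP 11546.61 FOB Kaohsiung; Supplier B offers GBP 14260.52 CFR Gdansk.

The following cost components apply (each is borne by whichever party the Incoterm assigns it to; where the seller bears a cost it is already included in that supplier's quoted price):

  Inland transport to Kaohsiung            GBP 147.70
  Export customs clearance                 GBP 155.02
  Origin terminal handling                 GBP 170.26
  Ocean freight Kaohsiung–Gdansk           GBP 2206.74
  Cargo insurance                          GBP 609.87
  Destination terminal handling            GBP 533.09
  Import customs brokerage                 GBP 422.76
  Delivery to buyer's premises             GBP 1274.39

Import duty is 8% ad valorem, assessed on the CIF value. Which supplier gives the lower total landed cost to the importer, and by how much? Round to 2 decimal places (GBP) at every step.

Supplier A is cheaper by GBP 547.74

Supplier A (FOB):
CIF value = FOB price + freight + insurance = 11546.61 + 2206.74 + 609.87 = 14363.22
Import duty = 14363.22 × 8% = 1149.06
Buyer bears (A): 2206.74 + 609.87 + 533.09 + 422.76 + 1274.39 = 5046.85
Landed cost (A) = invoice 11546.61 + 5046.85 + duty 1149.06 = 17742.52
Supplier B (CFR):
CIF value = CFR price + insurance = 14260.52 + 609.87 = 14870.39
Import duty = 14870.39 × 8% = 1189.63
Buyer bears (B): 609.87 + 533.09 + 422.76 + 1274.39 = 2840.11
Landed cost (B) = invoice 14260.52 + 2840.11 + duty 1189.63 = 18290.26
Difference = |17742.52 − 18290.26| = 547.74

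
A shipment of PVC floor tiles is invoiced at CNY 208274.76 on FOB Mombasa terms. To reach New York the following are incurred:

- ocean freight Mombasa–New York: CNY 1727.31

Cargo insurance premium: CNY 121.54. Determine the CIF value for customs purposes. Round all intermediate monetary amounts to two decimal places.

CIF value: CNY 210123.61

CIF = FOB price + freight + insurance
CIF = 208274.76 + 1727.31 + 121.54 = 210123.61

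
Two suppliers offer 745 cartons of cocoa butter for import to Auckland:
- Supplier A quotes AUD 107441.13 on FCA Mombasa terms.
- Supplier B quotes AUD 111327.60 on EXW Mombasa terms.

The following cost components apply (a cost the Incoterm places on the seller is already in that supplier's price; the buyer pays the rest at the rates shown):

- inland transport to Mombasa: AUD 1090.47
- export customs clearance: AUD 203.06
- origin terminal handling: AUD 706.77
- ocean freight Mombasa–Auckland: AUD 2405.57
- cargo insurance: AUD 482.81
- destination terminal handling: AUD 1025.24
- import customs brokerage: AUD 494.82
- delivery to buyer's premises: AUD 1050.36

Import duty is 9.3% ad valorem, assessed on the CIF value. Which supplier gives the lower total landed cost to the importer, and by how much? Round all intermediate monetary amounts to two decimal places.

Supplier A (FCA):
CIF value = FCA price + origin terminal + freight + insurance = 107441.13 + 706.77 + 2405.57 + 482.81 = 111036.28
Import duty = 111036.28 × 9.3% = 10326.37
Buyer bears (A): 706.77 + 2405.57 + 482.81 + 1025.24 + 494.82 + 1050.36 = 6165.57
Landed cost (A) = invoice 107441.13 + 6165.57 + duty 10326.37 = 123933.07
Supplier B (EXW):
CIF value = EXW price + inland to port + export clearance + origin terminal + freight + insurance = 111327.60 + 1090.47 + 203.06 + 706.77 + 2405.57 + 482.81 = 116216.28
Import duty = 116216.28 × 9.3% = 10808.11
Buyer bears (B): 1090.47 + 203.06 + 706.77 + 2405.57 + 482.81 + 1025.24 + 494.82 + 1050.36 = 7459.10
Landed cost (B) = invoice 111327.60 + 7459.10 + duty 10808.11 = 129594.81
Difference = |123933.07 − 129594.81| = 5661.74

Supplier A is cheaper by AUD 5661.74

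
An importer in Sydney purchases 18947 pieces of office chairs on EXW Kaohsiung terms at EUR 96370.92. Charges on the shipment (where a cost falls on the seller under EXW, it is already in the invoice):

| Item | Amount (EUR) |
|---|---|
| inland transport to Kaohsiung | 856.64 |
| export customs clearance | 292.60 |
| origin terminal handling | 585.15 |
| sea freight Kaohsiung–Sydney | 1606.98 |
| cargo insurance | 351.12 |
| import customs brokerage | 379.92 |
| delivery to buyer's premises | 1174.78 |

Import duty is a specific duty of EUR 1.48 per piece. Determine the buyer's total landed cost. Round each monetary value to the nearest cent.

EXW: the seller makes goods available at their premises; the buyer bears all onward costs.
CIF value = EXW price + inland to port + export clearance + origin terminal + freight + insurance = 96370.92 + 856.64 + 292.60 + 585.15 + 1606.98 + 351.12 = 100063.41
Import duty = 18947 × 1.48 = 28041.56
Buyer bears: inland to port 856.64 + export clearance 292.60 + origin terminal 585.15 + freight 1606.98 + insurance 351.12 + brokerage 379.92 + delivery 1174.78 + duty 28041.56 = 33288.75
Landed cost = invoice 96370.92 + 33288.75 = 129659.67

Total landed cost: EUR 129659.67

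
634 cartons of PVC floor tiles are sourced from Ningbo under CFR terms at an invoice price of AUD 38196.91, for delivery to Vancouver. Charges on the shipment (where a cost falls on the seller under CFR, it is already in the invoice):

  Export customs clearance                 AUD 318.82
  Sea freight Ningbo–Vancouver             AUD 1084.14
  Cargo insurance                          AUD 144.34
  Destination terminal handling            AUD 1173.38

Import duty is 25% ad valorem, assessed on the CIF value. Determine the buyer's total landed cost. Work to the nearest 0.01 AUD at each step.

CFR: the seller pays costs through ocean freight to the destination port, but not insurance.
Already in the invoice (seller's account under CFR): export clearance, freight — exclude.
CIF value = CFR price + insurance = 38196.91 + 144.34 = 38341.25
Import duty = 38341.25 × 25% = 9585.31
Buyer bears: insurance 144.34 + destination terminal 1173.38 + duty 9585.31 = 10903.03
Landed cost = invoice 38196.91 + 10903.03 = 49099.94

Total landed cost: AUD 49099.94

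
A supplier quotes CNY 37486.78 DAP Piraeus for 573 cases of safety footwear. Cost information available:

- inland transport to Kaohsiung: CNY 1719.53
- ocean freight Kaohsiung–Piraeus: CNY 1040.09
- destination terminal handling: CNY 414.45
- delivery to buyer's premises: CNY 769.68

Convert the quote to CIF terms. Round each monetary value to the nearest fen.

Not relevant to the conversion: inland to port, freight — on the seller under both DAP and CIF; already in the DAP price and stays in the CIF price.
From DAP to CIF, the seller no longer bears: destination terminal, delivery.
CIF price = 37486.78 − 414.45 − 769.68 = 36302.65

CIF price: CNY 36302.65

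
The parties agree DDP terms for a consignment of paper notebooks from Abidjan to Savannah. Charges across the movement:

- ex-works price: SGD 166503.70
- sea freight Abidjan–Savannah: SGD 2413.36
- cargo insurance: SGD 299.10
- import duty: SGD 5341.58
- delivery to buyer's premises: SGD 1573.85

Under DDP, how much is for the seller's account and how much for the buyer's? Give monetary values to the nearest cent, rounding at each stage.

Seller: SGD 176131.59; buyer: SGD 0.00

DDP: the seller bears all costs including import duty.
Seller's account: goods 166503.70 + freight 2413.36 + insurance 299.10 + duty 5341.58 + delivery 1573.85 = 176131.59
Buyer's account: 0.00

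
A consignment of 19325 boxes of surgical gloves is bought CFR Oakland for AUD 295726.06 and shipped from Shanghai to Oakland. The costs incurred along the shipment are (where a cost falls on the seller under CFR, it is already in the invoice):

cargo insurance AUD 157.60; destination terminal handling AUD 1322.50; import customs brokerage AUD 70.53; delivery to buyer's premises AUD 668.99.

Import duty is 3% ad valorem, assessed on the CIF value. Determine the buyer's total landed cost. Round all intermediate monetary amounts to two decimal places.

Total landed cost: AUD 306822.19

CFR: the seller pays costs through ocean freight to the destination port, but not insurance.
CIF value = CFR price + insurance = 295726.06 + 157.60 = 295883.66
Import duty = 295883.66 × 3% = 8876.51
Buyer bears: insurance 157.60 + destination terminal 1322.50 + brokerage 70.53 + delivery 668.99 + duty 8876.51 = 11096.13
Landed cost = invoice 295726.06 + 11096.13 = 306822.19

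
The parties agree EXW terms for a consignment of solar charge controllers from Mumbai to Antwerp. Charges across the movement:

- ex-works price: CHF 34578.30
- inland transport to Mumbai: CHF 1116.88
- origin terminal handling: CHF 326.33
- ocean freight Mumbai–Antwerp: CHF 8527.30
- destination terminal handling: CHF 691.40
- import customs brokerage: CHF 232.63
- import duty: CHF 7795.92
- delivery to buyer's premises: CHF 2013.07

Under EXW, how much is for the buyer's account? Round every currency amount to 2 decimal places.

EXW: the seller makes goods available at their premises; the buyer bears all onward costs.
Seller's account: goods 34578.30 = 34578.30
Buyer's account: inland to port 1116.88 + origin terminal 326.33 + freight 8527.30 + destination terminal 691.40 + brokerage 232.63 + duty 7795.92 + delivery 2013.07 = 20703.53

Buyer's account: CHF 20703.53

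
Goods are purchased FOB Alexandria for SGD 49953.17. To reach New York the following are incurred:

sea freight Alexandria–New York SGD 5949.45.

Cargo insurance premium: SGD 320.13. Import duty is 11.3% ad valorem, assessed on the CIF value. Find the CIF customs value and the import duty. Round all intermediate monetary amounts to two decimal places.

CIF = FOB price + freight + insurance
CIF = 49953.17 + 5949.45 + 320.13 = 56222.75
Import duty = 56222.75 × 11.3% = 6353.17

CIF value: SGD 56222.75; import duty: SGD 6353.17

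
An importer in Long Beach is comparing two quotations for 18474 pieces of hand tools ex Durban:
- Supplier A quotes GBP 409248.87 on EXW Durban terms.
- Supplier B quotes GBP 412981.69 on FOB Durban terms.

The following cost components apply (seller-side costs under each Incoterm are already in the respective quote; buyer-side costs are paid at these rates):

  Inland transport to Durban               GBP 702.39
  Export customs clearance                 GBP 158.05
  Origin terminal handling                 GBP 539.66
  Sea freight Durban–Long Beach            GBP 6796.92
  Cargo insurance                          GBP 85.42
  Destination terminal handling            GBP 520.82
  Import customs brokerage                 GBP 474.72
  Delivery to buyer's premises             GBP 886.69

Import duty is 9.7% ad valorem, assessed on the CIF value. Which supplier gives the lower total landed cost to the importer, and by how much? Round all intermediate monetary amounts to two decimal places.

Supplier A is cheaper by GBP 2558.99

Supplier A (EXW):
CIF value = EXW price + inland to port + export clearance + origin terminal + freight + insurance = 409248.87 + 702.39 + 158.05 + 539.66 + 6796.92 + 85.42 = 417531.31
Import duty = 417531.31 × 9.7% = 40500.54
Buyer bears (A): 702.39 + 158.05 + 539.66 + 6796.92 + 85.42 + 520.82 + 474.72 + 886.69 = 10164.67
Landed cost (A) = invoice 409248.87 + 10164.67 + duty 40500.54 = 459914.08
Supplier B (FOB):
CIF value = FOB price + freight + insurance = 412981.69 + 6796.92 + 85.42 = 419864.03
Import duty = 419864.03 × 9.7% = 40726.81
Buyer bears (B): 6796.92 + 85.42 + 520.82 + 474.72 + 886.69 = 8764.57
Landed cost (B) = invoice 412981.69 + 8764.57 + duty 40726.81 = 462473.07
Difference = |459914.08 − 462473.07| = 2558.99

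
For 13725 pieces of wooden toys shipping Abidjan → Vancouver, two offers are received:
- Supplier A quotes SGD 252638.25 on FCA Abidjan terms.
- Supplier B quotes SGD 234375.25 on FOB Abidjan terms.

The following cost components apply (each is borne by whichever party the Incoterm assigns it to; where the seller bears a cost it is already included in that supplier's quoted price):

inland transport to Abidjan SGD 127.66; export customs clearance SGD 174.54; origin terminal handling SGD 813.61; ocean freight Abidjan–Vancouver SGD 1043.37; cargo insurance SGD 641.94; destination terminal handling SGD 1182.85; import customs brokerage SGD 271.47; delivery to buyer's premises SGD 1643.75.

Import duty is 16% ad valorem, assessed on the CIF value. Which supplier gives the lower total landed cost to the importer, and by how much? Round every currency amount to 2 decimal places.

Supplier A (FCA):
CIF value = FCA price + origin terminal + freight + insurance = 252638.25 + 813.61 + 1043.37 + 641.94 = 255137.17
Import duty = 255137.17 × 16% = 40821.95
Buyer bears (A): 813.61 + 1043.37 + 641.94 + 1182.85 + 271.47 + 1643.75 = 5596.99
Landed cost (A) = invoice 252638.25 + 5596.99 + duty 40821.95 = 299057.19
Supplier B (FOB):
CIF value = FOB price + freight + insurance = 234375.25 + 1043.37 + 641.94 = 236060.56
Import duty = 236060.56 × 16% = 37769.69
Buyer bears (B): 1043.37 + 641.94 + 1182.85 + 271.47 + 1643.75 = 4783.38
Landed cost (B) = invoice 234375.25 + 4783.38 + duty 37769.69 = 276928.32
Difference = |299057.19 − 276928.32| = 22128.87

Supplier B is cheaper by SGD 22128.87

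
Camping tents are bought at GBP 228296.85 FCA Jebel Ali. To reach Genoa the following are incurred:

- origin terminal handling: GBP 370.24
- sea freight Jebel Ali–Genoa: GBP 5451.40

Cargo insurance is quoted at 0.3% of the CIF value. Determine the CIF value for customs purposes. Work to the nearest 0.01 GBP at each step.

CIF value: GBP 234822.96

Let C be the CIF value. C = FCA price + pre-shipment costs + freight + 0.3% × C
C − 0.3% × C = 228296.85 + 370.24 + 5451.40
0.997 × C = 234118.49
C = 234118.49 / 0.997 = 234822.96
Insurance premium = 0.3% × 234822.96 = 704.47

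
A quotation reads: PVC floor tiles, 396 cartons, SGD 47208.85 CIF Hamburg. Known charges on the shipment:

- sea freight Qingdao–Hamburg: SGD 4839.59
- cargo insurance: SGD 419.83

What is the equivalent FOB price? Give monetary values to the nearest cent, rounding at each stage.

From CIF to FOB, the seller no longer bears: freight, insurance.
FOB price = 47208.85 − 4839.59 − 419.83 = 41949.43

FOB price: SGD 41949.43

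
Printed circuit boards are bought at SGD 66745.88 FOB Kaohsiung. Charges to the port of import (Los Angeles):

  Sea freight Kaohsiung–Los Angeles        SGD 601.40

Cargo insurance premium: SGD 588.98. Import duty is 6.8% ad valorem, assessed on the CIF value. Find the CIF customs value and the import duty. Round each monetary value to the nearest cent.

CIF value: SGD 67936.26; import duty: SGD 4619.67

CIF = FOB price + freight + insurance
CIF = 66745.88 + 601.40 + 588.98 = 67936.26
Import duty = 67936.26 × 6.8% = 4619.67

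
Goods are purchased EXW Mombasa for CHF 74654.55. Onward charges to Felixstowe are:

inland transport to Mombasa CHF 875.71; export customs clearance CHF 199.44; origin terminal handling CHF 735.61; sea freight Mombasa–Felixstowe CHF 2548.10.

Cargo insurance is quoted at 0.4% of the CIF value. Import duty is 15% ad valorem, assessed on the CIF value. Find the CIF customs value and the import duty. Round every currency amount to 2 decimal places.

Let C be the CIF value. C = EXW price + pre-shipment costs + freight + 0.4% × C
C − 0.4% × C = 74654.55 + 875.71 + 199.44 + 735.61 + 2548.10
0.996 × C = 79013.41
C = 79013.41 / 0.996 = 79330.73
Insurance premium = 0.4% × 79330.73 = 317.32
Import duty = 79330.73 × 15% = 11899.61

CIF value: CHF 79330.73; import duty: CHF 11899.61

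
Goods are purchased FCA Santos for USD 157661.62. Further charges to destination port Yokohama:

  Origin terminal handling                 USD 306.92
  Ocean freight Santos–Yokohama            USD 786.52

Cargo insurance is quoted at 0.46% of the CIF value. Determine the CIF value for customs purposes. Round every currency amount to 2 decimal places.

Let C be the CIF value. C = FCA price + pre-shipment costs + freight + 0.46% × C
C − 0.46% × C = 157661.62 + 306.92 + 786.52
0.9954 × C = 158755.06
C = 158755.06 / 0.9954 = 159488.71
Insurance premium = 0.46% × 159488.71 = 733.65

CIF value: USD 159488.71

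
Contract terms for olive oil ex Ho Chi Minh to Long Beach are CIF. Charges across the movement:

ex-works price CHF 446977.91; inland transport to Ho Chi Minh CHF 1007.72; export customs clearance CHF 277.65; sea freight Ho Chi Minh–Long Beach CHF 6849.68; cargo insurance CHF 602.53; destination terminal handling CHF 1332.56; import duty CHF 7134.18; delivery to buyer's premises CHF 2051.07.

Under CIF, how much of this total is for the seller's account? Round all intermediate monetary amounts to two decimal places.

CIF: the seller pays costs through ocean freight and marine insurance to the destination port.
Seller's account: goods 446977.91 + inland to port 1007.72 + export clearance 277.65 + freight 6849.68 + insurance 602.53 = 455715.49
Buyer's account: destination terminal 1332.56 + duty 7134.18 + delivery 2051.07 = 10517.81

Seller's account: CHF 455715.49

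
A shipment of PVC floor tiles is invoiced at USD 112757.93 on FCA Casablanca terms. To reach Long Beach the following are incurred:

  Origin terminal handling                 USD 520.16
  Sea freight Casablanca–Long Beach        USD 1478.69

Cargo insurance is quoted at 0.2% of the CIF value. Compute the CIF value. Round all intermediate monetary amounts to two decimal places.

Let C be the CIF value. C = FCA price + pre-shipment costs + freight + 0.2% × C
C − 0.2% × C = 112757.93 + 520.16 + 1478.69
0.998 × C = 114756.78
C = 114756.78 / 0.998 = 114986.75
Insurance premium = 0.2% × 114986.75 = 229.97

CIF value: USD 114986.75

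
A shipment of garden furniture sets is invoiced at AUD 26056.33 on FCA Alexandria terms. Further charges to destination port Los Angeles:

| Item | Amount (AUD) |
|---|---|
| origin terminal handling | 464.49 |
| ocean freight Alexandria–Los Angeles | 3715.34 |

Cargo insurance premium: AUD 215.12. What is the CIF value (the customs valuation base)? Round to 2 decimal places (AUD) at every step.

CIF = FCA price + pre-shipment costs + freight + insurance
CIF = 26056.33 + 464.49 + 3715.34 + 215.12 = 30451.28

CIF value: AUD 30451.28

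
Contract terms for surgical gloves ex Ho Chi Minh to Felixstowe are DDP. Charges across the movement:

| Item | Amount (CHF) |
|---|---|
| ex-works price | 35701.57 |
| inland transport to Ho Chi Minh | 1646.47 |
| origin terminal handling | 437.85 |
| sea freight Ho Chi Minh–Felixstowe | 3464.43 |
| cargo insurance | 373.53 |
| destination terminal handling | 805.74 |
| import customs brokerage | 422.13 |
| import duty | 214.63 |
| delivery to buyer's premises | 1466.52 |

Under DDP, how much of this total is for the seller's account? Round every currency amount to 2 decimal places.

DDP: the seller bears all costs including import duty.
Seller's account: goods 35701.57 + inland to port 1646.47 + origin terminal 437.85 + freight 3464.43 + insurance 373.53 + destination terminal 805.74 + brokerage 422.13 + duty 214.63 + delivery 1466.52 = 44532.87
Buyer's account: 0.00

Seller's account: CHF 44532.87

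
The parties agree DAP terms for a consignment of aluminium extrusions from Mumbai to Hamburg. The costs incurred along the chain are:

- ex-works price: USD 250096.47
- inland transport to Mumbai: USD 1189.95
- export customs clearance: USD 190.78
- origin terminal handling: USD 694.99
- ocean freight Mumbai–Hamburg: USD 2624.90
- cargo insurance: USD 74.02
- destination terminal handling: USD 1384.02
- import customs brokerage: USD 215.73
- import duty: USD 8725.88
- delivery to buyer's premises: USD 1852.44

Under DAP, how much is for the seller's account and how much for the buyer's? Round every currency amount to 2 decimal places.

DAP: the seller bears all costs to the named destination except import duty and clearance.
Seller's account: goods 250096.47 + inland to port 1189.95 + export clearance 190.78 + origin terminal 694.99 + freight 2624.90 + insurance 74.02 + destination terminal 1384.02 + delivery 1852.44 = 258107.57
Buyer's account: brokerage 215.73 + duty 8725.88 = 8941.61

Seller: USD 258107.57; buyer: USD 8941.61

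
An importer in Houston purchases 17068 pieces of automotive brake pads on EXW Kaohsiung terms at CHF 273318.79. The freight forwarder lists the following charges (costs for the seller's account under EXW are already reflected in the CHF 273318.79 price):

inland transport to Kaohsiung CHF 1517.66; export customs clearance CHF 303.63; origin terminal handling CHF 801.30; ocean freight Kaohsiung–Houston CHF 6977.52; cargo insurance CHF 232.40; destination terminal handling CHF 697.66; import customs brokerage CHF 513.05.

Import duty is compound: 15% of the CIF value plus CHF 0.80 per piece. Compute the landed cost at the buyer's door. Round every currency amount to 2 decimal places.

EXW: the seller makes goods available at their premises; the buyer bears all onward costs.
CIF value = EXW price + inland to port + export clearance + origin terminal + freight + insurance = 273318.79 + 1517.66 + 303.63 + 801.30 + 6977.52 + 232.40 = 283151.30
Ad valorem component: 283151.30 × 15% = 42472.70
Specific component: 17068 × 0.80 = 13654.40
Import duty = 42472.70 + 13654.40 = 56127.10
Buyer bears: inland to port 1517.66 + export clearance 303.63 + origin terminal 801.30 + freight 6977.52 + insurance 232.40 + destination terminal 697.66 + brokerage 513.05 + duty 56127.10 = 67170.32
Landed cost = invoice 273318.79 + 67170.32 = 340489.11

Total landed cost: CHF 340489.11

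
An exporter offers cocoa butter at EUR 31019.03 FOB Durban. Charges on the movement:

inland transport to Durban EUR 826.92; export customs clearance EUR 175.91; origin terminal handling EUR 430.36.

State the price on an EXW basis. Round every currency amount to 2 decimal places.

From FOB to EXW, the seller no longer bears: inland to port, export clearance, origin terminal.
EXW price = 31019.03 − 826.92 − 175.91 − 430.36 = 29585.84

EXW price: EUR 29585.84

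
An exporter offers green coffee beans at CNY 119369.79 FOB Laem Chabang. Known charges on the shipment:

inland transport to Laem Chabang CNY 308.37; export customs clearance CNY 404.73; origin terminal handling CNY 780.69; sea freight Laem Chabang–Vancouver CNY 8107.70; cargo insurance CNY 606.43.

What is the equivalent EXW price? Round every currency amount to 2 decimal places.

Not relevant to the conversion: freight, insurance — on the buyer under both terms; not part of either seller's price.
From FOB to EXW, the seller no longer bears: inland to port, export clearance, origin terminal.
EXW price = 119369.79 − 308.37 − 404.73 − 780.69 = 117876.00

EXW price: CNY 117876.00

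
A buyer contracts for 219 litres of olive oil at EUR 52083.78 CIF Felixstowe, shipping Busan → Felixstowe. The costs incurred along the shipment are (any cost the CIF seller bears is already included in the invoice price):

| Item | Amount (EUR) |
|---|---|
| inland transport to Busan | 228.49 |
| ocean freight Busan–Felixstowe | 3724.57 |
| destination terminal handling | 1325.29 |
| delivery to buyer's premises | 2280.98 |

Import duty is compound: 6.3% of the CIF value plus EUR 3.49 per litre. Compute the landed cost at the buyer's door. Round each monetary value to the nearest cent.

Total landed cost: EUR 59735.64

CIF: the seller pays costs through ocean freight and marine insurance to the destination port.
Already in the invoice (seller's account under CIF): inland to port, freight — exclude.
The CIF price already equals the CIF value: 52083.78
Ad valorem component: 52083.78 × 6.3% = 3281.28
Specific component: 219 × 3.49 = 764.31
Import duty = 3281.28 + 764.31 = 4045.59
Buyer bears: destination terminal 1325.29 + delivery 2280.98 + duty 4045.59 = 7651.86
Landed cost = invoice 52083.78 + 7651.86 = 59735.64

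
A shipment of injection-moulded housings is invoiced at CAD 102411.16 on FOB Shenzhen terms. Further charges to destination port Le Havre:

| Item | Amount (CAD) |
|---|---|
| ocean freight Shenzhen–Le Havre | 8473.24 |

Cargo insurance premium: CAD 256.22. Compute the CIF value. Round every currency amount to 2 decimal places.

CIF value: CAD 111140.62

CIF = FOB price + freight + insurance
CIF = 102411.16 + 8473.24 + 256.22 = 111140.62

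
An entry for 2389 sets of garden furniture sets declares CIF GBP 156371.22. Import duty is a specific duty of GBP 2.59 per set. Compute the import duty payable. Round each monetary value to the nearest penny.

Import duty = 2389 × 2.59 = 6187.51

Import duty: GBP 6187.51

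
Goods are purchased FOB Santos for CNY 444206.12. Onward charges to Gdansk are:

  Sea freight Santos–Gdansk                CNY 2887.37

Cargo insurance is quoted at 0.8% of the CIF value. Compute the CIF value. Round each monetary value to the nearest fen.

Let C be the CIF value. C = FOB price + freight + 0.8% × C
C − 0.8% × C = 444206.12 + 2887.37
0.992 × C = 447093.49
C = 447093.49 / 0.992 = 450699.08
Insurance premium = 0.8% × 450699.08 = 3605.59

CIF value: CNY 450699.08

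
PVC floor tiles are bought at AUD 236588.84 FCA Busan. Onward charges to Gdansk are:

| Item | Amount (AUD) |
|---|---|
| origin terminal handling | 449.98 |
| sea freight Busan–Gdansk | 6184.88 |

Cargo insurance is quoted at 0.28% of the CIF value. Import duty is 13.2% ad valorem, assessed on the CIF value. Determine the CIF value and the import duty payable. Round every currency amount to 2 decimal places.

Let C be the CIF value. C = FCA price + pre-shipment costs + freight + 0.28% × C
C − 0.28% × C = 236588.84 + 449.98 + 6184.88
0.9972 × C = 243223.70
C = 243223.70 / 0.9972 = 243906.64
Insurance premium = 0.28% × 243906.64 = 682.94
Import duty = 243906.64 × 13.2% = 32195.68

CIF value: AUD 243906.64; import duty: AUD 32195.68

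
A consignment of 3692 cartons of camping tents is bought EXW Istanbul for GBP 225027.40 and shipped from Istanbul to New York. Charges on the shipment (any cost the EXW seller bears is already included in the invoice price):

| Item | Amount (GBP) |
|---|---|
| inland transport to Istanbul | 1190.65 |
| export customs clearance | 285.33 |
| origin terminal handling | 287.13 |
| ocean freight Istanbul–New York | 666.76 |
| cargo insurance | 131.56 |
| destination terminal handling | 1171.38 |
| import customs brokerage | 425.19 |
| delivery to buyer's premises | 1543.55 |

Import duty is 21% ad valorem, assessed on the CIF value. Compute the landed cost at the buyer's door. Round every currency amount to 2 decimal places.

EXW: the seller makes goods available at their premises; the buyer bears all onward costs.
CIF value = EXW price + inland to port + export clearance + origin terminal + freight + insurance = 225027.40 + 1190.65 + 285.33 + 287.13 + 666.76 + 131.56 = 227588.83
Import duty = 227588.83 × 21% = 47793.65
Buyer bears: inland to port 1190.65 + export clearance 285.33 + origin terminal 287.13 + freight 666.76 + insurance 131.56 + destination terminal 1171.38 + brokerage 425.19 + delivery 1543.55 + duty 47793.65 = 53495.20
Landed cost = invoice 225027.40 + 53495.20 = 278522.60

Total landed cost: GBP 278522.60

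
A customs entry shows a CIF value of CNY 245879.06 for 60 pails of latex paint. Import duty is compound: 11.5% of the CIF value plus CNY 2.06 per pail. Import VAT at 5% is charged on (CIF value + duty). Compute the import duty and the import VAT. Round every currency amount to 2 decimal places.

Ad valorem component: 245879.06 × 11.5% = 28276.09
Specific component: 60 × 2.06 = 123.60
Import duty = 28276.09 + 123.60 = 28399.69
VAT base = CIF + duty = 245879.06 + 28399.69 = 274278.75
Import VAT = 274278.75 × 5% = 13713.94

Import duty: CNY 28399.69; import VAT: CNY 13713.94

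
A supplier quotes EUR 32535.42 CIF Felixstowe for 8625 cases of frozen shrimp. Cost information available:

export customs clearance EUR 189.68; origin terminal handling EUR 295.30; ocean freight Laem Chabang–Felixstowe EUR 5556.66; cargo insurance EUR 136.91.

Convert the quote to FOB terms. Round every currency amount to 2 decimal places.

FOB price: EUR 26841.85

Not relevant to the conversion: origin terminal, export clearance — on the seller under both CIF and FOB; already in the CIF price and stays in the FOB price.
From CIF to FOB, the seller no longer bears: freight, insurance.
FOB price = 32535.42 − 5556.66 − 136.91 = 26841.85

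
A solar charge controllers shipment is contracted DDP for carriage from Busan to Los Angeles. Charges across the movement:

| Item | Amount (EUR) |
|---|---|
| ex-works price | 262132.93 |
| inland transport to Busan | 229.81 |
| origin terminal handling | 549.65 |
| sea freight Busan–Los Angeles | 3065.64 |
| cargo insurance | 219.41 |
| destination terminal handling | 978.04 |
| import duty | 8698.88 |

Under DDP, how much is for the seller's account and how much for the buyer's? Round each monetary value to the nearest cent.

DDP: the seller bears all costs including import duty.
Seller's account: goods 262132.93 + inland to port 229.81 + origin terminal 549.65 + freight 3065.64 + insurance 219.41 + destination terminal 978.04 + duty 8698.88 = 275874.36
Buyer's account: 0.00

Seller: EUR 275874.36; buyer: EUR 0.00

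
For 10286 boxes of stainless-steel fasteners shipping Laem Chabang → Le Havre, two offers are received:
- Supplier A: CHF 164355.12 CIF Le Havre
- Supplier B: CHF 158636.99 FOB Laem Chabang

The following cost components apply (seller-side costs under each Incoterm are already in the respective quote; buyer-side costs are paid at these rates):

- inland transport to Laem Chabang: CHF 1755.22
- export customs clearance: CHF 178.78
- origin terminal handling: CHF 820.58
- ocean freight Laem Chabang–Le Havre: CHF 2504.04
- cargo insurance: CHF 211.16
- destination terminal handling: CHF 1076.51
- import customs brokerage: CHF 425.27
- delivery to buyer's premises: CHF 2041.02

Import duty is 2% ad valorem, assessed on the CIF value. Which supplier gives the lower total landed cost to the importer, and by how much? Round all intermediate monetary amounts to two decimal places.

Supplier B is cheaper by CHF 3062.99

Supplier A (CIF):
The CIF price already equals the CIF value: 164355.12
Import duty = 164355.12 × 2% = 3287.10
Buyer bears (A): 1076.51 + 425.27 + 2041.02 = 3542.80
Landed cost (A) = invoice 164355.12 + 3542.80 + duty 3287.10 = 171185.02
Supplier B (FOB):
CIF value = FOB price + freight + insurance = 158636.99 + 2504.04 + 211.16 = 161352.19
Import duty = 161352.19 × 2% = 3227.04
Buyer bears (B): 2504.04 + 211.16 + 1076.51 + 425.27 + 2041.02 = 6258.00
Landed cost (B) = invoice 158636.99 + 6258.00 + duty 3227.04 = 168122.03
Difference = |171185.02 − 168122.03| = 3062.99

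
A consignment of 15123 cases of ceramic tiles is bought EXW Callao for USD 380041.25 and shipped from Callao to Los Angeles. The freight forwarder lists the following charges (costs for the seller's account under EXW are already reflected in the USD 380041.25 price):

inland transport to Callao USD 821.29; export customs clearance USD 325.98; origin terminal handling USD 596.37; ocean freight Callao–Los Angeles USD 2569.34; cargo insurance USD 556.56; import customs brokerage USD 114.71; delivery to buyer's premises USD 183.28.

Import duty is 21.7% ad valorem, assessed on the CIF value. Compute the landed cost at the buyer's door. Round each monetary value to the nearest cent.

EXW: the seller makes goods available at their premises; the buyer bears all onward costs.
CIF value = EXW price + inland to port + export clearance + origin terminal + freight + insurance = 380041.25 + 821.29 + 325.98 + 596.37 + 2569.34 + 556.56 = 384910.79
Import duty = 384910.79 × 21.7% = 83525.64
Buyer bears: inland to port 821.29 + export clearance 325.98 + origin terminal 596.37 + freight 2569.34 + insurance 556.56 + brokerage 114.71 + delivery 183.28 + duty 83525.64 = 88693.17
Landed cost = invoice 380041.25 + 88693.17 = 468734.42

Total landed cost: USD 468734.42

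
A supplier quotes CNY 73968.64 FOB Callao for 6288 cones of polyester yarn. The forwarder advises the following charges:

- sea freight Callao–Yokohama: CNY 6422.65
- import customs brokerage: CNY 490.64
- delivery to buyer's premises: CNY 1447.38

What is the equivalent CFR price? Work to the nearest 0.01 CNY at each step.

Not relevant to the conversion: delivery, brokerage — on the buyer under both terms; not part of either seller's price.
From FOB to CFR, the seller additionally bears: freight.
CFR price = 73968.64 + 6422.65 = 80391.29

CFR price: CNY 80391.29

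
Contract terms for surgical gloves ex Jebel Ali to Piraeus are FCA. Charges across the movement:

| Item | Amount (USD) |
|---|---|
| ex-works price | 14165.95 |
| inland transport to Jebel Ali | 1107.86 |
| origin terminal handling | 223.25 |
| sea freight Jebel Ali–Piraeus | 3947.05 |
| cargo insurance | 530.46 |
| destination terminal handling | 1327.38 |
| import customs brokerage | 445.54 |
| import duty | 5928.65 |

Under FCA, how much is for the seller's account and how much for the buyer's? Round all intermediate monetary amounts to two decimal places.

Seller: USD 15273.81; buyer: USD 12402.33

FCA: the seller delivers export-cleared goods to the carrier; the buyer bears costs from that point.
Seller's account: goods 14165.95 + inland to port 1107.86 = 15273.81
Buyer's account: origin terminal 223.25 + freight 3947.05 + insurance 530.46 + destination terminal 1327.38 + brokerage 445.54 + duty 5928.65 = 12402.33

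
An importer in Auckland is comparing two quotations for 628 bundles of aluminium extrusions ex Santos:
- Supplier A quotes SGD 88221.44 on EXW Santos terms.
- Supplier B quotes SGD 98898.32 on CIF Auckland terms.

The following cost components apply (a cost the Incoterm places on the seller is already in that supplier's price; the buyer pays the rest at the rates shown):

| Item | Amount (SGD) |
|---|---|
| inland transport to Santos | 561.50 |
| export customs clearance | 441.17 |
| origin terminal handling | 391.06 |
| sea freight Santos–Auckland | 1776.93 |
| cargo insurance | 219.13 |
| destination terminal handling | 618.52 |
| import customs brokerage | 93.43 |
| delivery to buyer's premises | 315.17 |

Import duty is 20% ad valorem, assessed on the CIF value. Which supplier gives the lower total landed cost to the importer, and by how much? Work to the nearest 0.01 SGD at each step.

Supplier A is cheaper by SGD 8744.50

Supplier A (EXW):
CIF value = EXW price + inland to port + export clearance + origin terminal + freight + insurance = 88221.44 + 561.50 + 441.17 + 391.06 + 1776.93 + 219.13 = 91611.23
Import duty = 91611.23 × 20% = 18322.25
Buyer bears (A): 561.50 + 441.17 + 391.06 + 1776.93 + 219.13 + 618.52 + 93.43 + 315.17 = 4416.91
Landed cost (A) = invoice 88221.44 + 4416.91 + duty 18322.25 = 110960.60
Supplier B (CIF):
The CIF price already equals the CIF value: 98898.32
Import duty = 98898.32 × 20% = 19779.66
Buyer bears (B): 618.52 + 93.43 + 315.17 = 1027.12
Landed cost (B) = invoice 98898.32 + 1027.12 + duty 19779.66 = 119705.10
Difference = |110960.60 − 119705.10| = 8744.50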